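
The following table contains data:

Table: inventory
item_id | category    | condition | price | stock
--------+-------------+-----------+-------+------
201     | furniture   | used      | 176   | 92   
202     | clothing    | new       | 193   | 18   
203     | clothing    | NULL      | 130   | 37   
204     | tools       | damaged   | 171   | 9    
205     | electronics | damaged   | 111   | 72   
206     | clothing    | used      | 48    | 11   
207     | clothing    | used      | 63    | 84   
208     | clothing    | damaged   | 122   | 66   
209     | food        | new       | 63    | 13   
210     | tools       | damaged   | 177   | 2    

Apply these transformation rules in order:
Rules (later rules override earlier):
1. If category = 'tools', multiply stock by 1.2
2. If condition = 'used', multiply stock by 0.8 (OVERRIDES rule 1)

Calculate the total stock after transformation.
368.8

Step 1: Rule 2 takes priority for records with condition = 'used'
  - 3 records: 187 × 0.8 = 149.6
Step 2: Rule 1 applies to remaining records with category = 'tools'
  - 2 records: 11 × 1.2 = 13.2
Step 3: Other records unchanged: 206
Step 4: Final sum = 149.6 + 13.2 + 206 = 368.8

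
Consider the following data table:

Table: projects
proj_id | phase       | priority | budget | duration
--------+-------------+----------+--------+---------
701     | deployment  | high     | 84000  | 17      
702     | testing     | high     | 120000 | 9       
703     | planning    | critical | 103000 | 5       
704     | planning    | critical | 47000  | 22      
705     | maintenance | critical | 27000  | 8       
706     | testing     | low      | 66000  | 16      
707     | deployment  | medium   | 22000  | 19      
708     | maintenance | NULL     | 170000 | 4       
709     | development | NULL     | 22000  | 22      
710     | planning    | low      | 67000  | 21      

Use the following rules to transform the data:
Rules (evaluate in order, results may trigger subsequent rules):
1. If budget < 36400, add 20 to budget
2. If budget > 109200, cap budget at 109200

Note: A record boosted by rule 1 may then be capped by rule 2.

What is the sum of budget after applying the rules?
656460

Step 1: Apply rule 1 to records with budget < 36400
  - 3 records get bonus of 20
  - Of these, 0 records then exceed 109200 and get capped
Step 2: Apply rule 2 to records with budget > 109200
  - 2 records (original) are capped
Step 3: Calculate final sum = 656460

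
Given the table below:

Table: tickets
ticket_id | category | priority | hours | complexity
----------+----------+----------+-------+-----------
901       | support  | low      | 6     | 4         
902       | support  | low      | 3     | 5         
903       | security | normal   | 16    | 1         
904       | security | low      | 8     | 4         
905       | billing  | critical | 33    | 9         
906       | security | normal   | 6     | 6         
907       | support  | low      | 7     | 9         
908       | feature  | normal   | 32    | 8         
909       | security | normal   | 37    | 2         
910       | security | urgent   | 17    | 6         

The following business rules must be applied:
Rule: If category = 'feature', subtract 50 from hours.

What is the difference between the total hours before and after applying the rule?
50

Step 1: Original sum of hours = 165
Step 2: 1 records have category = 'feature'
Step 3: Each affected record changes by -50
Step 4: Total change = 1 × -50 = -50
Step 5: New sum = 165 + -50 = 115
Step 6: Difference = |115 - 165| = 50
        (Sum decreased by 50)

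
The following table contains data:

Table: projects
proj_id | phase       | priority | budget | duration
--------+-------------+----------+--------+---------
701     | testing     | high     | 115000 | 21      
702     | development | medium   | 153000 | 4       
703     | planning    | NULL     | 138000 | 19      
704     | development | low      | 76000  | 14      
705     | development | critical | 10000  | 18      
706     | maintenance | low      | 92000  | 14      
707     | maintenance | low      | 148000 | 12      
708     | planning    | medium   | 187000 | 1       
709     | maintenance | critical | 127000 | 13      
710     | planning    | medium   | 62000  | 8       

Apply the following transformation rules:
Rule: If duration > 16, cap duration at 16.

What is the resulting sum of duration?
114

Step 1: 3 records have duration > 16
Step 2: These records originally summed to 58
Step 3: After capping: 3 × 16 = 48
Step 4: Unaffected records sum: 66
Step 5: Final sum = 48 + 66 = 114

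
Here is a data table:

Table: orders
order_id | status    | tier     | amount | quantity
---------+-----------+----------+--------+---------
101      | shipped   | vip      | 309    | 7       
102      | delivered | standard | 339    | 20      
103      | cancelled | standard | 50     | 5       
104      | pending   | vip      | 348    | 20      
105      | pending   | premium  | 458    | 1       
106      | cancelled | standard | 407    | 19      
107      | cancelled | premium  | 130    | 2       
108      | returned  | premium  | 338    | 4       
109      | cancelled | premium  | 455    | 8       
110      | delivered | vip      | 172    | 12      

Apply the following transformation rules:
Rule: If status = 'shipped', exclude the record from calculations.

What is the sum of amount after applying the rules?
2697

Step 1: Identify records where status = 'shipped'
Step 2: The excluded records sum to 309
Step 3: Original total amount = 3006
Step 4: Remaining total = 3006 - 309 = 2697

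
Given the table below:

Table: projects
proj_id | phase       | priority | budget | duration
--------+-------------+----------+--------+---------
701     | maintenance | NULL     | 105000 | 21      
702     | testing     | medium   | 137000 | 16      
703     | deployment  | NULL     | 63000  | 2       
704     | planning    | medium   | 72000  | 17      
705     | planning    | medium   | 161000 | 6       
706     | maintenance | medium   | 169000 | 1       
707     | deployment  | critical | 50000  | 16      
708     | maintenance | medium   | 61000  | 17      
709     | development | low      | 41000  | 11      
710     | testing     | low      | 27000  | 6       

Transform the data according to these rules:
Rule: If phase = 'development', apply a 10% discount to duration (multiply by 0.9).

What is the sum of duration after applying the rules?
111.9

Step 1: Records with phase = 'development' have total duration = 11
Step 2: Apply multiplier: 11 × 0.9 = 9.9
Step 3: Other records total: 102
Step 4: Final sum = 9.9 + 102 = 111.9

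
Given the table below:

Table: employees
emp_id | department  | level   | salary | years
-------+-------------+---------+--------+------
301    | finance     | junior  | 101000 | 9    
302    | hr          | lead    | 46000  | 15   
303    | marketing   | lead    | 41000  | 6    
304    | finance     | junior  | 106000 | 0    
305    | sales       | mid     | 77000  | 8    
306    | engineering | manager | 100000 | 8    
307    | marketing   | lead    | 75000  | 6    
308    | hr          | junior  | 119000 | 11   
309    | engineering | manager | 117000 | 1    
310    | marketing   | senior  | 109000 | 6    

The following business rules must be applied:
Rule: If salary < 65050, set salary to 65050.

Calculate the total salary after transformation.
934100

Step 1: 2 records have salary < 65050
Step 2: These records originally summed to 87000
Step 3: After setting to minimum: 2 × 65050 = 130100
Step 4: Unaffected records sum: 804000
Step 5: Final sum = 130100 + 804000 = 934100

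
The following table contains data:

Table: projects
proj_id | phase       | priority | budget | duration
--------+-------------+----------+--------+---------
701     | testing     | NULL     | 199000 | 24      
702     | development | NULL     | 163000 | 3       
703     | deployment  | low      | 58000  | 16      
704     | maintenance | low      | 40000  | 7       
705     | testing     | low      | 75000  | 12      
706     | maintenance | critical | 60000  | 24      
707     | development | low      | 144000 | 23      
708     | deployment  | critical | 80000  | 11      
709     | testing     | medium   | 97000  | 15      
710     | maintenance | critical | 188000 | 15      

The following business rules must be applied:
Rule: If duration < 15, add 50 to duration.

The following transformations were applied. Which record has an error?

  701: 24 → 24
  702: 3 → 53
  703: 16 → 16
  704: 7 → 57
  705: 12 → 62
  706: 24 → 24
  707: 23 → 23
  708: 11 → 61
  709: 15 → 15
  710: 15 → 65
Record 710 has an error. The correct transformed value should be 15, not 65.

Step 1: Check each record against the rule
Step 2: Record 710 has duration = 15
Step 3: Since 15 >= 15, the bonus should not have been applied
Step 4: Correct value = 15, but claimed value = 65
Conclusion: Record 710 has the error.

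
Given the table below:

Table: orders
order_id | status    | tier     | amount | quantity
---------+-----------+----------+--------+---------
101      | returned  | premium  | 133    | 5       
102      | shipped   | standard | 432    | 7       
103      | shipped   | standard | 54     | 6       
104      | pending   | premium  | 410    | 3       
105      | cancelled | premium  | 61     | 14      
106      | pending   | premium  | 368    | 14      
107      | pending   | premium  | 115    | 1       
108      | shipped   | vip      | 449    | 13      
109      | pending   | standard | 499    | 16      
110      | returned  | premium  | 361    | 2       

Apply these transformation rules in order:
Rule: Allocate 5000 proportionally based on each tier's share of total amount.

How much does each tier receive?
premium: 2512.14, standard: 1708.88, vip: 778.97

Step 1: Calculate total amount = 2882
Step 2: Calculate each tier's proportion:
  premium: 1448/2882 = 50.24% → 2512.14
  standard: 985/2882 = 34.18% → 1708.88
  vip: 449/2882 = 15.58% → 778.97
Step 3: Verify: sum of allocations ≈ 5000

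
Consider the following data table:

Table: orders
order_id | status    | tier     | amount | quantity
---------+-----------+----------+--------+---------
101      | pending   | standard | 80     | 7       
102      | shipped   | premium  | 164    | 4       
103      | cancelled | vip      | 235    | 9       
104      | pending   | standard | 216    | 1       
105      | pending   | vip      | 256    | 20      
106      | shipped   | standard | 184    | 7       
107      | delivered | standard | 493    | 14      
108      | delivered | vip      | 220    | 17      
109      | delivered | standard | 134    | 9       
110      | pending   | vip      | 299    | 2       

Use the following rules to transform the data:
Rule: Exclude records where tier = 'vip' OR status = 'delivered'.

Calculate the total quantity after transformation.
19

Step 1: Find records where tier = 'vip' OR status = 'delivered'
Step 2: 6 records match, summing to 71
Step 3: Original sum: 90
Step 4: Remaining sum = 90 - 71 = 19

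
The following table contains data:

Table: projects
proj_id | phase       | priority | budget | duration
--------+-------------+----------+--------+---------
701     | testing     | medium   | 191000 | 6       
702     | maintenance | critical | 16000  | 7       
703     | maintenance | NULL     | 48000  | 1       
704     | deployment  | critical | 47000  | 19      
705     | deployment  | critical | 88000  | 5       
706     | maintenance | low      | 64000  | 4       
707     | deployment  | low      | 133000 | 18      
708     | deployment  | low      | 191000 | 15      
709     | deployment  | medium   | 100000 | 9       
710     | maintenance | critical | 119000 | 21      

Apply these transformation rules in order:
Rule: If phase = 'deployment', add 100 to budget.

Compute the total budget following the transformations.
997500

Step 1: Count records where phase = 'deployment': 5
Step 2: Total bonus added: 5 × 100 = 500
Step 3: Original sum of budget: 997000
Step 4: Final sum = 997000 + 500 = 997500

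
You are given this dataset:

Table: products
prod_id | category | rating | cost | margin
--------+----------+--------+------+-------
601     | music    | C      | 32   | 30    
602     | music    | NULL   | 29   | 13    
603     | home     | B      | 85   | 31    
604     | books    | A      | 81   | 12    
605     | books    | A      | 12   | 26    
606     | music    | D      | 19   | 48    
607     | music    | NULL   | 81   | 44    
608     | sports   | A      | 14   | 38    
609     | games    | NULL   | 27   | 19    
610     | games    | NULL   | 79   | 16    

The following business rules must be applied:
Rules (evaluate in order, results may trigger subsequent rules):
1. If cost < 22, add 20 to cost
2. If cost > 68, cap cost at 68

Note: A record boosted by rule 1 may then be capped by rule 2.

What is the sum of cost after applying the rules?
465

Step 1: Apply rule 1 to records with cost < 22
  - 3 records get bonus of 20
  - Of these, 0 records then exceed 68 and get capped
Step 2: Apply rule 2 to records with cost > 68
  - 4 records (original) are capped
Step 3: Calculate final sum = 465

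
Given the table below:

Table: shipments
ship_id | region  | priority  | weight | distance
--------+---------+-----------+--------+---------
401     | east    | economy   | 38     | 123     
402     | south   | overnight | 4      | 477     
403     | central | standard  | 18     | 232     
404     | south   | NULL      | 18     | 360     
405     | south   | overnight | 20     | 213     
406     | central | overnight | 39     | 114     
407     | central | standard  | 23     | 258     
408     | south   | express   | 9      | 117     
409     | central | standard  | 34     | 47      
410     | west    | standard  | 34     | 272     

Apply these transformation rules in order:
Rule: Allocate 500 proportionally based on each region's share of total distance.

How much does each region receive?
central: 147.09, east: 27.79, south: 263.67, west: 61.46

Step 1: Calculate total distance = 2213
Step 2: Calculate each region's proportion:
  central: 651/2213 = 29.42% → 147.09
  east: 123/2213 = 5.56% → 27.79
  south: 1167/2213 = 52.73% → 263.67
  west: 272/2213 = 12.29% → 61.46
Step 3: Verify: sum of allocations ≈ 500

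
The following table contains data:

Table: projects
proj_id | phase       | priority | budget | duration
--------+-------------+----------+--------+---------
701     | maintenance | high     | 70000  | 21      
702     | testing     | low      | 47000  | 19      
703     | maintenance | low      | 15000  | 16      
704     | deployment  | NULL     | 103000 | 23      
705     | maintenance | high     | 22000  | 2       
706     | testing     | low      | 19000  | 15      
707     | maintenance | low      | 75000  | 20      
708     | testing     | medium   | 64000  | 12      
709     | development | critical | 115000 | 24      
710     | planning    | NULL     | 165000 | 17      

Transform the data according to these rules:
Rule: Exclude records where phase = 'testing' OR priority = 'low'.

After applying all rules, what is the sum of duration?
87

Step 1: Find records where phase = 'testing' OR priority = 'low'
Step 2: 5 records match, summing to 82
Step 3: Original sum: 169
Step 4: Remaining sum = 169 - 82 = 87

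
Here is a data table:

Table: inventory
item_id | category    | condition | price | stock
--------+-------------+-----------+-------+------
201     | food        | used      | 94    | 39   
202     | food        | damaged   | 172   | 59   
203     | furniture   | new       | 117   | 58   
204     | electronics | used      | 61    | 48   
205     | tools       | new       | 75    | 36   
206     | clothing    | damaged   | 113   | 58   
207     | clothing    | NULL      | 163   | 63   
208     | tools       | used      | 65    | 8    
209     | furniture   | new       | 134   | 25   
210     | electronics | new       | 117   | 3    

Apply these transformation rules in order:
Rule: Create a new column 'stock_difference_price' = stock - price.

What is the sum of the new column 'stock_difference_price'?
-714

Step 1: For each record, compute stock - price
Example calculations:
  39 - 94 = -55
  59 - 172 = -113
  58 - 117 = -59
  ...
Step 2: Sum all derived values
Step 3: Total = -714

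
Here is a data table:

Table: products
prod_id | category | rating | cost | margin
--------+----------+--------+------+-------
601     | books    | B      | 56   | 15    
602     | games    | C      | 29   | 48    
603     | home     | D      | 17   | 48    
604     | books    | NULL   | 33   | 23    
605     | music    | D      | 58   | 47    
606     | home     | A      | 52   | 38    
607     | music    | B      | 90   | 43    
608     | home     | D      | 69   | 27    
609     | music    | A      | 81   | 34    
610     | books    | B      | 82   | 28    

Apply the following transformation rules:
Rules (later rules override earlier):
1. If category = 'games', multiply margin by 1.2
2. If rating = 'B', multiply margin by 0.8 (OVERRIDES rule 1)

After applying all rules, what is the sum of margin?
343.4

Step 1: Rule 2 takes priority for records with rating = 'B'
  - 3 records: 86 × 0.8 = 68.8
Step 2: Rule 1 applies to remaining records with category = 'games'
  - 1 records: 48 × 1.2 = 57.6
Step 3: Other records unchanged: 217
Step 4: Final sum = 68.8 + 57.6 + 217 = 343.4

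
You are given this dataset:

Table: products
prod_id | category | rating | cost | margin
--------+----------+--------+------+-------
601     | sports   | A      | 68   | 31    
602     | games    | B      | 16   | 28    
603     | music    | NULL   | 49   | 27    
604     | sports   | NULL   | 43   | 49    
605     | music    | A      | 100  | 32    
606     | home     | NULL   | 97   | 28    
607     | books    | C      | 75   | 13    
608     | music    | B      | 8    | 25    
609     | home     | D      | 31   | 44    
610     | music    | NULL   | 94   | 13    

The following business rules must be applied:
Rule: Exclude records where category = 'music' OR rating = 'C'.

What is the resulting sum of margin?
180

Step 1: Find records where category = 'music' OR rating = 'C'
Step 2: 5 records match, summing to 110
Step 3: Original sum: 290
Step 4: Remaining sum = 290 - 110 = 180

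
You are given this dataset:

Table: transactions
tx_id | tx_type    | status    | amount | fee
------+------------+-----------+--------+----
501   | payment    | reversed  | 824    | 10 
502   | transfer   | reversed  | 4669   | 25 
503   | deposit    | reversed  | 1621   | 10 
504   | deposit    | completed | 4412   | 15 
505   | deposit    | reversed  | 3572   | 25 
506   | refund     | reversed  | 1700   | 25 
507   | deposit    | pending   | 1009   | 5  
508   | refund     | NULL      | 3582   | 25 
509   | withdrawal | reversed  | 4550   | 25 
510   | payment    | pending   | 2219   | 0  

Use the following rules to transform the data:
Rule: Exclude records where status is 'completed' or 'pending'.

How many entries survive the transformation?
7

Step 1: Count records to exclude
  - 1 (completed) + 2 (pending) = 3 records
Step 2: Total records: 10
Step 3: Remaining = 10 - 3 = 7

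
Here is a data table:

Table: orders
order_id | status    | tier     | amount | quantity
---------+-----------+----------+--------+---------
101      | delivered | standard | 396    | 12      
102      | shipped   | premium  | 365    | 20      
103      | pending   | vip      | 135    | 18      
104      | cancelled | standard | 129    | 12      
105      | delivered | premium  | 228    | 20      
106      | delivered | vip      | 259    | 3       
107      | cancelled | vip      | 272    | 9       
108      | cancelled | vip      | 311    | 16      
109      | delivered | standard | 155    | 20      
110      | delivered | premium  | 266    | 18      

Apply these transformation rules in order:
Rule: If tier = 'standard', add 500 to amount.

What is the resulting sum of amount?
4016

Step 1: Count records where tier = 'standard': 3
Step 2: Total bonus added: 3 × 500 = 1500
Step 3: Original sum of amount: 2516
Step 4: Final sum = 2516 + 1500 = 4016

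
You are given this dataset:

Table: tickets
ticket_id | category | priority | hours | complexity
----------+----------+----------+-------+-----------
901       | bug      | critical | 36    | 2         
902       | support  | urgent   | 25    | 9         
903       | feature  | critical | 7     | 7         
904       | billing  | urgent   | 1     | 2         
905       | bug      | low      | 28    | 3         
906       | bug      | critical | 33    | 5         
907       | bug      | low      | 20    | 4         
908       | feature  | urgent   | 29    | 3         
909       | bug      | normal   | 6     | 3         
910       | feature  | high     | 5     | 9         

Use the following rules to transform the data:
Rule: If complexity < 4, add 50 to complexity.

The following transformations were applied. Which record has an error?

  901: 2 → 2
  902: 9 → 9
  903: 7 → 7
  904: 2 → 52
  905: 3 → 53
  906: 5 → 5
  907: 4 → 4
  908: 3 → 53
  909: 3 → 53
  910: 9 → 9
Record 901 has an error. The correct transformed value should be 52, not 2.

Step 1: Check each record against the rule
Step 2: Record 901 has complexity = 2
Step 3: Since 2 < 4, the bonus should have been applied
Step 4: Correct value = 52, but claimed value = 2
Conclusion: Record 901 has the error.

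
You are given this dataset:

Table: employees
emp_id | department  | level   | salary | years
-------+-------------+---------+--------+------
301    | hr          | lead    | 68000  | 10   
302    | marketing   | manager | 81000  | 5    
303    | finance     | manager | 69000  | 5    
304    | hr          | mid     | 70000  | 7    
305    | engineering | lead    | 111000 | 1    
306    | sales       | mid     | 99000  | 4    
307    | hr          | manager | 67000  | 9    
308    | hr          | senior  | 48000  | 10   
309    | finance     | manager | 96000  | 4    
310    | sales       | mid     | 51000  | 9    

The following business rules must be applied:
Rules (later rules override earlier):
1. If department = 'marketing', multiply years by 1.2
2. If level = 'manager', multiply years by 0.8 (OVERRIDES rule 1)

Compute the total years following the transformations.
59.4

Step 1: Rule 2 takes priority for records with level = 'manager'
  - 4 records: 23 × 0.8 = 18.4
Step 2: Rule 1 applies to remaining records with department = 'marketing'
  - 0 records: 0 × 1.2 = 0.0
Step 3: Other records unchanged: 41
Step 4: Final sum = 18.4 + 0.0 + 41 = 59.4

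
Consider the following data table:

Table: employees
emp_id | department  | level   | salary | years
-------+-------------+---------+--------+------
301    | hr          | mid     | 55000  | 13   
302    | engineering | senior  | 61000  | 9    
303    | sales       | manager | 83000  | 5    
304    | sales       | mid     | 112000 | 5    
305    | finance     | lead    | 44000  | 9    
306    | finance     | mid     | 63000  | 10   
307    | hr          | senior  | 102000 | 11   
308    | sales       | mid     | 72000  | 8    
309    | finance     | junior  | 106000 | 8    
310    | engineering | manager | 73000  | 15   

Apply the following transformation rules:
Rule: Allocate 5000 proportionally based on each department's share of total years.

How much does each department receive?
engineering: 1290.32, finance: 1451.61, hr: 1290.32, sales: 967.74

Step 1: Calculate total years = 93
Step 2: Calculate each department's proportion:
  engineering: 24/93 = 25.81% → 1290.32
  finance: 27/93 = 29.03% → 1451.61
  hr: 24/93 = 25.81% → 1290.32
  sales: 18/93 = 19.35% → 967.74
Step 3: Verify: sum of allocations ≈ 5000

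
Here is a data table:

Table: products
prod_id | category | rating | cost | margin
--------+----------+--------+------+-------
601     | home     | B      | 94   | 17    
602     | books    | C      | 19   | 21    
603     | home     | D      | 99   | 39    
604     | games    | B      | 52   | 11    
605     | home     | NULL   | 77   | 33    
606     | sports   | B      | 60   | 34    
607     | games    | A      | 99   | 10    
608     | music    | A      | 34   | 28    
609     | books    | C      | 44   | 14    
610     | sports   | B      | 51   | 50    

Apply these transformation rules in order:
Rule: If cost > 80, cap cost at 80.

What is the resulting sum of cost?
577

Step 1: 3 records have cost > 80
Step 2: These records originally summed to 292
Step 3: After capping: 3 × 80 = 240
Step 4: Unaffected records sum: 337
Step 5: Final sum = 240 + 337 = 577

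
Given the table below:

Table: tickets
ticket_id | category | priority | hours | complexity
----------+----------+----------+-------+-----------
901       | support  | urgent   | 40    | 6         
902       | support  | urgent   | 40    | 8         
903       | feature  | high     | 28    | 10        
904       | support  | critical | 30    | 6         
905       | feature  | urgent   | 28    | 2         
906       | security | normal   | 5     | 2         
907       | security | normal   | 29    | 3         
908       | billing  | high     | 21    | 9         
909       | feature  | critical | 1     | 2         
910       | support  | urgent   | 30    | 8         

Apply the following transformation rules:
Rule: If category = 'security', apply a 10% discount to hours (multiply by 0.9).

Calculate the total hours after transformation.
248.6

Step 1: Records with category = 'security' have total hours = 34
Step 2: Apply multiplier: 34 × 0.9 = 30.6
Step 3: Other records total: 218
Step 4: Final sum = 30.6 + 218 = 248.6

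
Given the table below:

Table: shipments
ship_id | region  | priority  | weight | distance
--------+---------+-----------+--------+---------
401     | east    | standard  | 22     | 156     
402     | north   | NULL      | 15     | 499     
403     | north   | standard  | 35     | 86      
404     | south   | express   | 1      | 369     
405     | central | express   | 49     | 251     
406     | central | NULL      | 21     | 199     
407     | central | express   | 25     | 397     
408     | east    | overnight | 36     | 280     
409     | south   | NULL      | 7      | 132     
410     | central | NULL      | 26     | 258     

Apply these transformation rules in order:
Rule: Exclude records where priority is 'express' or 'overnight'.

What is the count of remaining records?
6

Step 1: Count records to exclude
  - 3 (express) + 1 (overnight) = 4 records
Step 2: Total records: 10
Step 3: Remaining = 10 - 4 = 6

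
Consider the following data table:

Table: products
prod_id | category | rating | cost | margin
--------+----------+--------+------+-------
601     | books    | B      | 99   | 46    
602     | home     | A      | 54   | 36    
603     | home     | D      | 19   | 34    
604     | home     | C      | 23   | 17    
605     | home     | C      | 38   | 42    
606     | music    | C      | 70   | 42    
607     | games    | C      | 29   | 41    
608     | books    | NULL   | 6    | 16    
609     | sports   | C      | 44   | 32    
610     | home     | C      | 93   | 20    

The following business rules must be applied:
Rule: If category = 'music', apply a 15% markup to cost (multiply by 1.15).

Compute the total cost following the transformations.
485.5

Step 1: Records with category = 'music' have total cost = 70
Step 2: Apply multiplier: 70 × 1.15 = 80.5
Step 3: Other records total: 405
Step 4: Final sum = 80.5 + 405 = 485.5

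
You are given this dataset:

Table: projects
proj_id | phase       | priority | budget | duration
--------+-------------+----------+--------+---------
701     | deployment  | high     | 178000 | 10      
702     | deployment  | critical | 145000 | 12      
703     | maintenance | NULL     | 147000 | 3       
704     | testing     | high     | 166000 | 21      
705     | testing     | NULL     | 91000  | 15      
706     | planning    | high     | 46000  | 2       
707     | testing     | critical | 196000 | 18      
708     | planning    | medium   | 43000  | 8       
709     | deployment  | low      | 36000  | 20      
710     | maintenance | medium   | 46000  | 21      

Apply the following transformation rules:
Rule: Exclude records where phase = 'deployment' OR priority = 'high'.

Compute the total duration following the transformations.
65

Step 1: Find records where phase = 'deployment' OR priority = 'high'
Step 2: 5 records match, summing to 65
Step 3: Original sum: 130
Step 4: Remaining sum = 130 - 65 = 65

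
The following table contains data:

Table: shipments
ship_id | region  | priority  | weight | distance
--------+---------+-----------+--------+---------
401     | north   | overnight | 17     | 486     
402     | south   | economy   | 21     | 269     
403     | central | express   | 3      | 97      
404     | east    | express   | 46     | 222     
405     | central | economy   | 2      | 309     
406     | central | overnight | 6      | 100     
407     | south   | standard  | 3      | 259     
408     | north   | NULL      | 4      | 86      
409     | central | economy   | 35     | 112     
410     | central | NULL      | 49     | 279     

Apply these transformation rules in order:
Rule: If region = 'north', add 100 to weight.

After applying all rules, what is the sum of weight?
386

Step 1: Count records where region = 'north': 2
Step 2: Total bonus added: 2 × 100 = 200
Step 3: Original sum of weight: 186
Step 4: Final sum = 186 + 200 = 386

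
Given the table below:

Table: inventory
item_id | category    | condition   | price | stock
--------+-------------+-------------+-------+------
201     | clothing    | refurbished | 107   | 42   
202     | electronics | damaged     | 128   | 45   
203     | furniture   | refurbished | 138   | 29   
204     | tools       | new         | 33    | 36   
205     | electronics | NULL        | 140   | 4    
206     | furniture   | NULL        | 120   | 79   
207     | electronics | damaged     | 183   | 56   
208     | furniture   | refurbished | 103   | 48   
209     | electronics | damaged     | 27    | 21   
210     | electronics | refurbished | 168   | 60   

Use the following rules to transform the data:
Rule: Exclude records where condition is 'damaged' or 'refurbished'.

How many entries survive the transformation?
3

Step 1: Count records to exclude
  - 3 (damaged) + 4 (refurbished) = 7 records
Step 2: Total records: 10
Step 3: Remaining = 10 - 7 = 3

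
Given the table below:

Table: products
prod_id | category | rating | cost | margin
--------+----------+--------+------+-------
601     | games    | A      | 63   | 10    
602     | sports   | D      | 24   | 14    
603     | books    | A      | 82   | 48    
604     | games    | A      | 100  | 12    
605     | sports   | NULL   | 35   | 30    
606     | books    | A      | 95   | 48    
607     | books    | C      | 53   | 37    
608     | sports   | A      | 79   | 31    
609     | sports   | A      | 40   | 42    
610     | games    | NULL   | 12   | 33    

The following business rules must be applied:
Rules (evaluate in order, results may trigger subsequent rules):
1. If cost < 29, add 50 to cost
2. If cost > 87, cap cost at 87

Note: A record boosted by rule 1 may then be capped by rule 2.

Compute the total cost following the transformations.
662

Step 1: Apply rule 1 to records with cost < 29
  - 2 records get bonus of 50
  - Of these, 0 records then exceed 87 and get capped
Step 2: Apply rule 2 to records with cost > 87
  - 2 records (original) are capped
Step 3: Calculate final sum = 662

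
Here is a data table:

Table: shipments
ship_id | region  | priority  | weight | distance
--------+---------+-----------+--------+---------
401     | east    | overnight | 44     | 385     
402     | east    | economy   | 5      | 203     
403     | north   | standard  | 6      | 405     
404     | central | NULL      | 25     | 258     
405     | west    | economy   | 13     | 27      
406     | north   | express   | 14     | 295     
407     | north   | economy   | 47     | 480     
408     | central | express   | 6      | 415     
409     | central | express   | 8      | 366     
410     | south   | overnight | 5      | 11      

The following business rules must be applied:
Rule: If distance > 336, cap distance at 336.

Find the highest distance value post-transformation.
336

Step 1: Original maximum distance = 480
Step 2: Apply cap at 336
Step 3: 5 records had distance > 336 and were capped
Step 4: Maximum after transformation = 336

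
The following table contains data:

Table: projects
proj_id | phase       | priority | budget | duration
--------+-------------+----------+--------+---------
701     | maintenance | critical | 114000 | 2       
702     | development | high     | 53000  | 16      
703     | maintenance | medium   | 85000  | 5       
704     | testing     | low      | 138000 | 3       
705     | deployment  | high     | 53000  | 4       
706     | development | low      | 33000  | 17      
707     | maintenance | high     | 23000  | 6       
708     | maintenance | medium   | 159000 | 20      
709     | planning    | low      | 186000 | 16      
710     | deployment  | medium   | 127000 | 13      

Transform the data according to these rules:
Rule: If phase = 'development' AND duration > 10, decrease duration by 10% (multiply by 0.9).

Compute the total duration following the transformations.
98.7

Step 1: Find records where phase = 'development' AND duration > 10
Step 2: 2 records match, summing to 33
Step 3: After multiplier: 33 × 0.9 = 29.7
Step 4: Unaffected records sum: 69
Step 5: Final sum = 29.7 + 69 = 98.7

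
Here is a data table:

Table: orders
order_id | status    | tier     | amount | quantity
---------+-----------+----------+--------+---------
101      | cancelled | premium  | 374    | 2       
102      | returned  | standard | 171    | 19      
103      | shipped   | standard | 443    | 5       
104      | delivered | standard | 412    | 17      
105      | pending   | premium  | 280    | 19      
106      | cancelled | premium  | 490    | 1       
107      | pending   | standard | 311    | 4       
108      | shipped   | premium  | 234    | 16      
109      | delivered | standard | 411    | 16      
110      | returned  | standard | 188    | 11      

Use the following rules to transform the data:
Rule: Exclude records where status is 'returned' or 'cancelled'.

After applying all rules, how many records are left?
6

Step 1: Count records to exclude
  - 2 (returned) + 2 (cancelled) = 4 records
Step 2: Total records: 10
Step 3: Remaining = 10 - 4 = 6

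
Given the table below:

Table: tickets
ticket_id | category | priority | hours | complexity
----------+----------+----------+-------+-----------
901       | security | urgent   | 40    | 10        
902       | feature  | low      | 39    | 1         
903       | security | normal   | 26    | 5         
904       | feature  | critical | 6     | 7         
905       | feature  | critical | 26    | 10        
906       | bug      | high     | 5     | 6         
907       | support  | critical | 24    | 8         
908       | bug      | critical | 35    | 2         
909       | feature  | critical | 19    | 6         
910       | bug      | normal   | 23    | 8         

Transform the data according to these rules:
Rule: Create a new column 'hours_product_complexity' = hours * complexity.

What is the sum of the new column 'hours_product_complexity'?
1461

Step 1: For each record, compute hours * complexity
Example calculations:
  40 * 10 = 400
  39 * 1 = 39
  26 * 5 = 130
  ...
Step 2: Sum all derived values
Step 3: Total = 1461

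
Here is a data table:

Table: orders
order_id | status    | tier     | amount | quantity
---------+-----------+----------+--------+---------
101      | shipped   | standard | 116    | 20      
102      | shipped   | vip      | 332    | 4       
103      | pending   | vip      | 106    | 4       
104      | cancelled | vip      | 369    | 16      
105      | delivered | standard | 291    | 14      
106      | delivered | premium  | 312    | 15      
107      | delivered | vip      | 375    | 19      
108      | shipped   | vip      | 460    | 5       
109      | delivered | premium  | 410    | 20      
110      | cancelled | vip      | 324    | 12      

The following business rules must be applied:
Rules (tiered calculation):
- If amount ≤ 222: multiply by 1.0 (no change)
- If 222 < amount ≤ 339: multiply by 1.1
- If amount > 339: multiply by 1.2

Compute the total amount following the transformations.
3543.7

Step 1: Tier 1 (amount ≤ 222): 2 records, sum = 222 × 1.0 = 222.0
Step 2: Tier 2 (222 < amount ≤ 339): 4 records, sum = 1259 × 1.1 = 1384.9
Step 3: Tier 3 (amount > 339): 4 records, sum = 1614 × 1.2 = 1936.8
Step 4: Final sum = 222.0 + 1384.9 + 1936.8 = 3543.7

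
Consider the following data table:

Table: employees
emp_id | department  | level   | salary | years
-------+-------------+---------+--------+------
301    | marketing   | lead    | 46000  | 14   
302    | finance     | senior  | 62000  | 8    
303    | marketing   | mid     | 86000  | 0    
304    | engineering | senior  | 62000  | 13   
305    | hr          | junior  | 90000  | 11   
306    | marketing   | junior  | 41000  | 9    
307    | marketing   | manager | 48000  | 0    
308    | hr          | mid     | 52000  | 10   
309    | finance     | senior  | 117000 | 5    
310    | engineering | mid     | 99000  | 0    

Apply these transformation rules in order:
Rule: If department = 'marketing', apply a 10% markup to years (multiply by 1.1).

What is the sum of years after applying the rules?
72.3

Step 1: Records with department = 'marketing' have total years = 23
Step 2: Apply multiplier: 23 × 1.1 = 25.3
Step 3: Other records total: 47
Step 4: Final sum = 25.3 + 47 = 72.3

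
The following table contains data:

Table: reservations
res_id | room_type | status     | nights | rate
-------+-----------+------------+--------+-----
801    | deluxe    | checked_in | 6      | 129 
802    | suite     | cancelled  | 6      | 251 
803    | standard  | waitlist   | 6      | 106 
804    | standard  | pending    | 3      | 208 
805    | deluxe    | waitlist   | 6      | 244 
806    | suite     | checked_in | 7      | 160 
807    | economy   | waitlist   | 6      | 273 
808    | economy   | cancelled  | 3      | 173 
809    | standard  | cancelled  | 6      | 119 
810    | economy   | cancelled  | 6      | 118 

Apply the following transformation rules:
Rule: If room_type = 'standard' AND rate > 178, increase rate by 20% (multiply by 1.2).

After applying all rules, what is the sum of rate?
1822.6

Step 1: Find records where room_type = 'standard' AND rate > 178
Step 2: 1 records match, summing to 208
Step 3: After multiplier: 208 × 1.2 = 249.6
Step 4: Unaffected records sum: 1573
Step 5: Final sum = 249.6 + 1573 = 1822.6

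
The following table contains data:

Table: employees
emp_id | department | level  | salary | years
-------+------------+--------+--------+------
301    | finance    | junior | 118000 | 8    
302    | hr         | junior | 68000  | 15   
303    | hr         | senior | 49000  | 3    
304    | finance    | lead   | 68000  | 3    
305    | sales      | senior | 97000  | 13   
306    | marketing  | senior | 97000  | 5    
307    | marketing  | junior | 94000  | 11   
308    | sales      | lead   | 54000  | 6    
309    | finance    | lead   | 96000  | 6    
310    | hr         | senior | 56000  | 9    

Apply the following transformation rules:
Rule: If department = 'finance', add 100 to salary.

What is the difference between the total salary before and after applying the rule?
300

Step 1: Original sum of salary = 797000
Step 2: 3 records have department = 'finance'
Step 3: Each affected record changes by 100
Step 4: Total change = 3 × 100 = 300
Step 5: New sum = 797000 + 300 = 797300
Step 6: Difference = |797300 - 797000| = 300
        (Sum increased by 300)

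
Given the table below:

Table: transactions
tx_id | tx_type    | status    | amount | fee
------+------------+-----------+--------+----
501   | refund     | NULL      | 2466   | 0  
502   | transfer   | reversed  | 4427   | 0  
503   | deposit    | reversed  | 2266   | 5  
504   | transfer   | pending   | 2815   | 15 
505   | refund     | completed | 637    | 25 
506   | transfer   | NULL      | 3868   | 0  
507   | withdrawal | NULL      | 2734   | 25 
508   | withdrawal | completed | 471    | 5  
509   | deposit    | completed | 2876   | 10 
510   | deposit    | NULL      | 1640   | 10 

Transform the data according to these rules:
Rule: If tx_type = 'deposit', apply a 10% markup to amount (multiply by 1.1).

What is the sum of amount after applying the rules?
24878.2

Step 1: Records with tx_type = 'deposit' have total amount = 6782
Step 2: Apply multiplier: 6782 × 1.1 = 7460.2
Step 3: Other records total: 17418
Step 4: Final sum = 7460.2 + 17418 = 24878.2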